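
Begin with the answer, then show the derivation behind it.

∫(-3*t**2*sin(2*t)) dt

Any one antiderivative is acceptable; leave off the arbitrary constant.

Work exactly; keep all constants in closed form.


The answer is 3*t**2*cos(2*t)/2 - 3*t*sin(2*t)/2 - 3*cos(2*t)/4.
Step 1. Integrate ∫(-3*t**2*sin(2*t)) dt by parts with u = t**2, dv = (-3*sin(2*t)) dt, so v = 3*cos(2*t)/2: now 3*t**2*cos(2*t)/2 + ∫(-3*t*cos(2*t)) dt.
Step 2. Integrate ∫(-3*t*cos(2*t)) dt by parts with u = t, dv = (-3*cos(2*t)) dt, so v = -3*sin(2*t)/2: now 3*t**2*cos(2*t)/2 - 3*t*sin(2*t)/2 + ∫(3*sin(2*t)/2) dt.
Step 3. Evaluate the standard form: now 3*t**2*cos(2*t)/2 - 3*t*sin(2*t)/2 - 3*cos(2*t)/4.
Answer: 3*t**2*cos(2*t)/2 - 3*t*sin(2*t)/2 - 3*cos(2*t)/4.


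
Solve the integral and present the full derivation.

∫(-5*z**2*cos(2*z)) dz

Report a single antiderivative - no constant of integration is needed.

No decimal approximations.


Step 1. Integrate ∫(-5*z**2*cos(2*z)) dz by parts with u = z**2, dv = (-5*cos(2*z)) dz, so v = -5*sin(2*z)/2: now -5*z**2*sin(2*z)/2 + ∫(5*z*sin(2*z)) dz.
Step 2. Integrate ∫(5*z*sin(2*z)) dz by parts with u = z, dv = (5*sin(2*z)) dz, so v = -5*cos(2*z)/2: now -5*z**2*sin(2*z)/2 - 5*z*cos(2*z)/2 + ∫(5*cos(2*z)/2) dz.
Step 3. Evaluate the standard form: now -5*z**2*sin(2*z)/2 - 5*z*cos(2*z)/2 + 5*sin(2*z)/4.
Answer: -5*z**2*sin(2*z)/2 - 5*z*cos(2*z)/2 + 5*sin(2*z)/4.


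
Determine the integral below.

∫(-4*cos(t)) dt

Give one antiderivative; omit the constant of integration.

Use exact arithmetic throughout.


Answer: -4*sin(t).


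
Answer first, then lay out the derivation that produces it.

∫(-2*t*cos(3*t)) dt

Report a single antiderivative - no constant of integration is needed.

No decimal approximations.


The answer is -2*t*sin(3*t)/3 - 2*cos(3*t)/9.
Step 1. Integrate ∫(-2*t*cos(3*t)) dt by parts with u = t, dv = (-2*cos(3*t)) dt, so v = -2*sin(3*t)/3: now -2*t*sin(3*t)/3 + ∫(2*sin(3*t)/3) dt.
Step 2. Evaluate the standard form: now -2*t*sin(3*t)/3 - 2*cos(3*t)/9.
Answer: -2*t*sin(3*t)/3 - 2*cos(3*t)/9.


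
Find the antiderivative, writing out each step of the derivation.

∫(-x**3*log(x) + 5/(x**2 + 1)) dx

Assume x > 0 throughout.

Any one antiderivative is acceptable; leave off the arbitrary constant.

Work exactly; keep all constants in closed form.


Step 1. Rewrite: now ∫(-x**3*log(x)) dx + ∫(5/(x**2 + 1)) dx.
Step 2. Integrate ∫(-x**3*log(x)) dx by parts with u = log(x), dv = (-x**3) dx, so v = -x**4/4 [assuming x > 0]: now -x**4*log(x)/4 + ∫(x**3/4) dx + ∫(5/(x**2 + 1)) dx.
Step 3. Evaluate the standard form: now -x**4*log(x)/4 + x**4/16 + ∫(5/(x**2 + 1)) dx.
Step 4. Evaluate the standard form: now -x**4*log(x)/4 + x**4/16 + 5*atan(x).
Answer: -x**4*log(x)/4 + x**4/16 + 5*atan(x).


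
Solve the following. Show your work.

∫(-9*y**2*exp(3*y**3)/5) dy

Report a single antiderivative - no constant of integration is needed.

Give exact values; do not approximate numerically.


Step 1. Substitute u = y**3, turning ∫(-9*y**2*exp(3*y**3)/5) dy into ∫(-3*exp(3*u)/5) du: now ∫(-3*exp(3*u)/5) du.
Step 2. Evaluate the standard form: now -exp(3*u)/5.
Step 3. Substitute back u = y**3: now -exp(3*y**3)/5.
Answer: -exp(3*y**3)/5.


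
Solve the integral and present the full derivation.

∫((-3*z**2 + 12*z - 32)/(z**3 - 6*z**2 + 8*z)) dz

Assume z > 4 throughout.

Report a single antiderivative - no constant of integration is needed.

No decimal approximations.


Step 1. Decompose ∫((-3*z**2 + 12*z - 32)/(z**3 - 6*z**2 + 8*z)) dz by partial fractions, (-3*z**2 + 12*z - 32)/(z**3 - 6*z**2 + 8*z) = 5/(z - 2) - 4/(z - 4) - 4/z: now ∫(-4/z) dz + ∫(-4/(z - 4)) dz + ∫(5/(z - 2)) dz.
Step 2. Evaluate the standard form [assuming z > 4]: now -4*log(z - 4) + ∫(-4/z) dz + ∫(5/(z - 2)) dz.
Step 3. Evaluate the standard form [assuming z > 2]: now -4*log(z - 4) + 5*log(z - 2) + ∫(-4/z) dz.
Step 4. Evaluate the standard form [assuming z > 0]: now -4*log(z) - 4*log(z - 4) + 5*log(z - 2).
Answer: -4*log(z) - 4*log(z - 4) + 5*log(z - 2).


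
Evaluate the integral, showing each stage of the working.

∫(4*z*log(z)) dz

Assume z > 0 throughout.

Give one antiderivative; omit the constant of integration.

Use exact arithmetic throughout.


Step 1. Integrate ∫(4*z*log(z)) dz by parts with u = log(z), dv = (4*z) dz, so v = 2*z**2 [assuming z > 0]: now 2*z**2*log(z) + ∫(-2*z) dz.
Step 2. Evaluate the standard form: now 2*z**2*log(z) - z**2.
Answer: 2*z**2*log(z) - z**2.


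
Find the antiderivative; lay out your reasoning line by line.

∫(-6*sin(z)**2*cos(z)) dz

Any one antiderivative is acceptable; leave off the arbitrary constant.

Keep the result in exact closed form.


Step 1. Substitute u = sin(z), turning ∫(-6*sin(z)**2*cos(z)) dz into ∫(-6*u**2) du: now ∫(-6*u**2) du.
Step 2. Evaluate the standard form: now -2*u**3.
Step 3. Substitute back u = sin(z): now -2*sin(z)**3.
Answer: -2*sin(z)**3.


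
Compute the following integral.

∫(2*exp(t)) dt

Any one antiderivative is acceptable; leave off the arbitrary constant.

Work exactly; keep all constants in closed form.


Answer: 2*exp(t).


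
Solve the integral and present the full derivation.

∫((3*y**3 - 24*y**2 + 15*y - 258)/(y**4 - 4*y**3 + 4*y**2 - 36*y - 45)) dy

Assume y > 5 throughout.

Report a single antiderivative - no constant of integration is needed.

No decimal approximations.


Step 1. Decompose ∫((3*y**3 - 24*y**2 + 15*y - 258)/(y**4 - 4*y**3 + 4*y**2 - 36*y - 45)) dy by partial fractions, (3*y**3 - 24*y**2 + 15*y - 258)/(y**4 - 4*y**3 + 4*y**2 - 36*y - 45) = 3/(y**2 + 9) + 5/(y + 1) - 2/(y - 5): now ∫(-2/(y - 5)) dy + ∫(5/(y + 1)) dy + ∫(3/(y**2 + 9)) dy.
Step 2. Evaluate the standard form [assuming y > -1]: now 5*log(y + 1) + ∫(-2/(y - 5)) dy + ∫(3/(y**2 + 9)) dy.
Step 3. Evaluate the standard form [assuming y > 5]: now -2*log(y - 5) + 5*log(y + 1) + ∫(3/(y**2 + 9)) dy.
Step 4. Evaluate the standard form: now -2*log(y - 5) + 5*log(y + 1) + atan(y/3).
Answer: -2*log(y - 5) + 5*log(y + 1) + atan(y/3).


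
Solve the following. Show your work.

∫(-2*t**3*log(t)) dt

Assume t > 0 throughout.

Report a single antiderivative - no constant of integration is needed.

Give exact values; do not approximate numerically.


Step 1. Integrate ∫(-2*t**3*log(t)) dt by parts with u = log(t), dv = (-2*t**3) dt, so v = -t**4/2 [assuming t > 0]: now -t**4*log(t)/2 + ∫(t**3/2) dt.
Step 2. Evaluate the standard form: now -t**4*log(t)/2 + t**4/8.
Answer: -t**4*log(t)/2 + t**4/8.


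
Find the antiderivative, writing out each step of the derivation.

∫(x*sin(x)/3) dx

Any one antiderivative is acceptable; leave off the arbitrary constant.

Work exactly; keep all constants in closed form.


Step 1. Integrate ∫(x*sin(x)/3) dx by parts with u = x, dv = (sin(x)/3) dx, so v = -cos(x)/3: now -x*cos(x)/3 + ∫(cos(x)/3) dx.
Step 2. Evaluate the standard form: now -x*cos(x)/3 + sin(x)/3.
Answer: -x*cos(x)/3 + sin(x)/3.


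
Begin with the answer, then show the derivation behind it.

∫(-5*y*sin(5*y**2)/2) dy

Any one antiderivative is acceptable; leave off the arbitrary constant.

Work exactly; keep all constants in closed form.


The answer is cos(5*y**2)/4.
Step 1. Substitute u = y**2, turning ∫(-5*y*sin(5*y**2)/2) dy into ∫(-5*sin(5*u)/4) du: now ∫(-5*sin(5*u)/4) du.
Step 2. Evaluate the standard form: now cos(5*u)/4.
Step 3. Substitute back u = y**2: now cos(5*y**2)/4.
Answer: cos(5*y**2)/4.


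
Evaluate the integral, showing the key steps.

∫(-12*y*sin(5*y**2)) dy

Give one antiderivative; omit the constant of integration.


Step 1. Substitute u = y**2, turning ∫(-12*y*sin(5*y**2)) dy into ∫(-6*sin(5*u)) du: now ∫(-6*sin(5*u)) du.
Step 2. Evaluate the standard form: now 6*cos(5*u)/5.
Step 3. Substitute back u = y**2: now 6*cos(5*y**2)/5.
Answer: 6*cos(5*y**2)/5.


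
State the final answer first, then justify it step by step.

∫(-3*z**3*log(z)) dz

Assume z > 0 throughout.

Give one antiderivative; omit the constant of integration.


The answer is -3*z**4*log(z)/4 + 3*z**4/16.
Step 1. Integrate ∫(-3*z**3*log(z)) dz by parts with u = log(z), dv = (-3*z**3) dz, so v = -3*z**4/4 [assuming z > 0]: now -3*z**4*log(z)/4 + ∫(3*z**3/4) dz.
Step 2. Evaluate the standard form: now -3*z**4*log(z)/4 + 3*z**4/16.
Answer: -3*z**4*log(z)/4 + 3*z**4/16.


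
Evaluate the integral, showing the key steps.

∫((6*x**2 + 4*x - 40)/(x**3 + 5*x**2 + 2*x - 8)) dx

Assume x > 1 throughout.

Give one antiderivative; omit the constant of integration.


Step 1. Decompose ∫((6*x**2 + 4*x - 40)/(x**3 + 5*x**2 + 2*x - 8)) dx by partial fractions, (6*x**2 + 4*x - 40)/(x**3 + 5*x**2 + 2*x - 8) = 4/(x + 4) + 4/(x + 2) - 2/(x - 1): now ∫(-2/(x - 1)) dx + ∫(4/(x + 2)) dx + ∫(4/(x + 4)) dx.
Step 2. Evaluate the standard form [assuming x > 1]: now -2*log(x - 1) + ∫(4/(x + 2)) dx + ∫(4/(x + 4)) dx.
Step 3. Evaluate the standard form [assuming x > -2]: now -2*log(x - 1) + 4*log(x + 2) + ∫(4/(x + 4)) dx.
Step 4. Evaluate the standard form [assuming x > -4]: now -2*log(x - 1) + 4*log(x + 2) + 4*log(x + 4).
Answer: -2*log(x - 1) + 4*log(x + 2) + 4*log(x + 4).


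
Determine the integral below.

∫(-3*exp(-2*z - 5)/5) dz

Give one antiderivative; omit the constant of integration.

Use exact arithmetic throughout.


Answer: 3*exp(-2*z - 5)/10.


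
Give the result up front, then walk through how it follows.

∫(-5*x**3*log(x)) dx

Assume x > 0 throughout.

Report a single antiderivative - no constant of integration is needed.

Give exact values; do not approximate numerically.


The answer is -5*x**4*log(x)/4 + 5*x**4/16.
Step 1. Integrate ∫(-5*x**3*log(x)) dx by parts with u = log(x), dv = (-5*x**3) dx, so v = -5*x**4/4 [assuming x > 0]: now -5*x**4*log(x)/4 + ∫(5*x**3/4) dx.
Step 2. Evaluate the standard form: now -5*x**4*log(x)/4 + 5*x**4/16.
Answer: -5*x**4*log(x)/4 + 5*x**4/16.


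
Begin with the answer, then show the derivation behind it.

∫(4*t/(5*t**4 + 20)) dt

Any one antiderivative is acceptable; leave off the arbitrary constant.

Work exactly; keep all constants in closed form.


The answer is atan(t**2/2)/5.
Step 1. Substitute u = t**2, turning ∫(4*t/(5*t**4 + 20)) dt into ∫(2/(5*(u**2 + 4))) du: now ∫(2/(5*(u**2 + 4))) du.
Step 2. Evaluate the standard form: now atan(u/2)/5.
Step 3. Substitute back u = t**2: now atan(t**2/2)/5.
Answer: atan(t**2/2)/5.


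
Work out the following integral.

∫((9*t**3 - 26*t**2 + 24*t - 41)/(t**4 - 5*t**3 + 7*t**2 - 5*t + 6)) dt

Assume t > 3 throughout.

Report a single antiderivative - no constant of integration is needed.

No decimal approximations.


Answer: 4*log(t - 3) + 5*log(t - 2) - 3*atan(t).


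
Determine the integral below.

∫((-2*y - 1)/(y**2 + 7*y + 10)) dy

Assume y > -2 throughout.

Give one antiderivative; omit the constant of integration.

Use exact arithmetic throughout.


Answer: log(y + 2) - 3*log(y + 5).


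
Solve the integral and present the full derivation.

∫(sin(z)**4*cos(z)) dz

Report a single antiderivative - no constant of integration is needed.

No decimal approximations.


Step 1. Substitute u = sin(z), turning ∫(sin(z)**4*cos(z)) dz into ∫(u**4) du: now ∫(u**4) du.
Step 2. Evaluate the standard form: now u**5/5.
Step 3. Substitute back u = sin(z): now sin(z)**5/5.
Answer: sin(z)**5/5.


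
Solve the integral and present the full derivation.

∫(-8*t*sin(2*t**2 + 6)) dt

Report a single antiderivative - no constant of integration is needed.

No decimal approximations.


Step 1. Substitute u = t**2 + 3, turning ∫(-8*t*sin(2*t**2 + 6)) dt into ∫(-4*sin(2*u)) du: now ∫(-4*sin(2*u)) du.
Step 2. Evaluate the standard form: now 2*cos(2*u).
Step 3. Substitute back u = t**2 + 3: now 2*cos(2*t**2 + 6).
Answer: 2*cos(2*t**2 + 6).


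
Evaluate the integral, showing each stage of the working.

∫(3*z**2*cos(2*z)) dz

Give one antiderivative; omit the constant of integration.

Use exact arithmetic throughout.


Step 1. Integrate ∫(3*z**2*cos(2*z)) dz by parts with u = z**2, dv = (3*cos(2*z)) dz, so v = 3*sin(2*z)/2: now 3*z**2*sin(2*z)/2 + ∫(-3*z*sin(2*z)) dz.
Step 2. Integrate ∫(-3*z*sin(2*z)) dz by parts with u = z, dv = (-3*sin(2*z)) dz, so v = 3*cos(2*z)/2: now 3*z**2*sin(2*z)/2 + 3*z*cos(2*z)/2 + ∫(-3*cos(2*z)/2) dz.
Step 3. Evaluate the standard form: now 3*z**2*sin(2*z)/2 + 3*z*cos(2*z)/2 - 3*sin(2*z)/4.
Answer: 3*z**2*sin(2*z)/2 + 3*z*cos(2*z)/2 - 3*sin(2*z)/4.


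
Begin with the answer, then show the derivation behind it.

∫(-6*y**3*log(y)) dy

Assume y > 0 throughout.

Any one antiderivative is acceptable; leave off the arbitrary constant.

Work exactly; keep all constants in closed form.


The answer is -3*y**4*log(y)/2 + 3*y**4/8.
Step 1. Integrate ∫(-6*y**3*log(y)) dy by parts with u = log(y), dv = (-6*y**3) dy, so v = -3*y**4/2 [assuming y > 0]: now -3*y**4*log(y)/2 + ∫(3*y**3/2) dy.
Step 2. Evaluate the standard form: now -3*y**4*log(y)/2 + 3*y**4/8.
Answer: -3*y**4*log(y)/2 + 3*y**4/8.


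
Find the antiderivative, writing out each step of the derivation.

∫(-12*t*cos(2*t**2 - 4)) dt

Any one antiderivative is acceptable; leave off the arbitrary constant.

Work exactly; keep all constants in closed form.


Step 1. Substitute u = t**2 - 2, turning ∫(-12*t*cos(2*t**2 - 4)) dt into ∫(-6*cos(2*u)) du: now ∫(-6*cos(2*u)) du.
Step 2. Evaluate the standard form: now -3*sin(2*u).
Step 3. Substitute back u = t**2 - 2: now -3*sin(2*t**2 - 4).
Answer: -3*sin(2*t**2 - 4).


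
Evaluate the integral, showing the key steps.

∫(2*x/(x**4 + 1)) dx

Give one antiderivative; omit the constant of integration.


Step 1. Substitute u = x**2, turning ∫(2*x/(x**4 + 1)) dx into ∫(1/(u**2 + 1)) du: now ∫(1/(u**2 + 1)) du.
Step 2. Evaluate the standard form: now atan(u).
Step 3. Substitute back u = x**2: now atan(x**2).
Answer: atan(x**2).


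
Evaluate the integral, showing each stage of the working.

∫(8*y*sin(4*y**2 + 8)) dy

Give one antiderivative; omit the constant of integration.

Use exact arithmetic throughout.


Step 1. Substitute u = y**2 + 2, turning ∫(8*y*sin(4*y**2 + 8)) dy into ∫(4*sin(4*u)) du: now ∫(4*sin(4*u)) du.
Step 2. Evaluate the standard form: now -cos(4*u).
Step 3. Substitute back u = y**2 + 2: now -cos(4*y**2 + 8).
Answer: -cos(4*y**2 + 8).


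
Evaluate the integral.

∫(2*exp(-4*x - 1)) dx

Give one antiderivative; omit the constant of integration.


Answer: -exp(-4*x - 1)/2.


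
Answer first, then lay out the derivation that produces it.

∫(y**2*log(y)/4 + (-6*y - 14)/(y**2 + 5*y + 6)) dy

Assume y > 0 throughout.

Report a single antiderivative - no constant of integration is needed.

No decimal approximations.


The answer is y**3*log(y)/12 - y**3/36 - 2*log(y + 2) - 4*log(y + 3).
Step 1. Rewrite: now ∫(y**2*log(y)/4) dy + ∫((-6*y - 14)/(y**2 + 5*y + 6)) dy.
Step 2. Integrate ∫(y**2*log(y)/4) dy by parts with u = log(y), dv = (y**2/4) dy, so v = y**3/12 [assuming y > 0]: now y**3*log(y)/12 + ∫(-y**2/12) dy + ∫((-6*y - 14)/(y**2 + 5*y + 6)) dy.
Step 3. Evaluate the standard form: now y**3*log(y)/12 - y**3/36 + ∫((-6*y - 14)/(y**2 + 5*y + 6)) dy.
Step 4. Decompose ∫((-6*y - 14)/(y**2 + 5*y + 6)) dy by partial fractions, (-6*y - 14)/(y**2 + 5*y + 6) = -4/(y + 3) - 2/(y + 2): now y**3*log(y)/12 - y**3/36 + ∫(-2/(y + 2)) dy + ∫(-4/(y + 3)) dy.
Step 5. Evaluate the standard form [assuming y > -3]: now y**3*log(y)/12 - y**3/36 - 4*log(y + 3) + ∫(-2/(y + 2)) dy.
Step 6. Evaluate the standard form [assuming y > -2]: now y**3*log(y)/12 - y**3/36 - 2*log(y + 2) - 4*log(y + 3).
Answer: y**3*log(y)/12 - y**3/36 - 2*log(y + 2) - 4*log(y + 3).


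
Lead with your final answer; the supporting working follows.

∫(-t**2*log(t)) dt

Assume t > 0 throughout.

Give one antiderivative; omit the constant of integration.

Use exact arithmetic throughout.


The answer is -t**3*log(t)/3 + t**3/9.
Step 1. Integrate ∫(-t**2*log(t)) dt by parts with u = log(t), dv = (-t**2) dt, so v = -t**3/3 [assuming t > 0]: now -t**3*log(t)/3 + ∫(t**2/3) dt.
Step 2. Evaluate the standard form: now -t**3*log(t)/3 + t**3/9.
Answer: -t**3*log(t)/3 + t**3/9.


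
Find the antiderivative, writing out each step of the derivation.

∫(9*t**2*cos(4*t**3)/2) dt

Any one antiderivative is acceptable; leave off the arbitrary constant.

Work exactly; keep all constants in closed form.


Step 1. Substitute u = t**3, turning ∫(9*t**2*cos(4*t**3)/2) dt into ∫(3*cos(4*u)/2) du: now ∫(3*cos(4*u)/2) du.
Step 2. Evaluate the standard form: now 3*sin(4*u)/8.
Step 3. Substitute back u = t**3: now 3*sin(4*t**3)/8.
Answer: 3*sin(4*t**3)/8.


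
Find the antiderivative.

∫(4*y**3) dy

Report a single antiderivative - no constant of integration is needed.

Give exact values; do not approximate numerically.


Answer: y**4.


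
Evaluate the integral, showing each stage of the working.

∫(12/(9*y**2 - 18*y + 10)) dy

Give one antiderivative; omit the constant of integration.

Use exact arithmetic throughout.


Step 1. Substitute u = 3*y - 3, turning ∫(12/(9*y**2 - 18*y + 10)) dy into ∫(4/(u**2 + 1)) du: now ∫(4/(u**2 + 1)) du.
Step 2. Evaluate the standard form: now 4*atan(u).
Step 3. Substitute back u = 3*y - 3: now 4*atan(3*y - 3).
Answer: 4*atan(3*y - 3).


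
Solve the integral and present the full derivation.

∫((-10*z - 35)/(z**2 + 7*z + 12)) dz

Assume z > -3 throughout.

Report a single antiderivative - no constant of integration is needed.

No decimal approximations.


Step 1. Decompose ∫((-10*z - 35)/(z**2 + 7*z + 12)) dz by partial fractions, (-10*z - 35)/(z**2 + 7*z + 12) = -5/(z + 4) - 5/(z + 3): now ∫(-5/(z + 3)) dz + ∫(-5/(z + 4)) dz.
Step 2. Evaluate the standard form [assuming z > -4]: now -5*log(z + 4) + ∫(-5/(z + 3)) dz.
Step 3. Evaluate the standard form [assuming z > -3]: now -5*log(z + 3) - 5*log(z + 4).
Answer: -5*log(z + 3) - 5*log(z + 4).


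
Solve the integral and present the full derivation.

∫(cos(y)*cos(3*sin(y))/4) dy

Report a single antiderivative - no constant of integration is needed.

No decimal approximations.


Step 1. Substitute u = sin(y), turning ∫(cos(y)*cos(3*sin(y))/4) dy into ∫(cos(3*u)/4) du: now ∫(cos(3*u)/4) du.
Step 2. Evaluate the standard form: now sin(3*u)/12.
Step 3. Substitute back u = sin(y): now sin(3*sin(y))/12.
Answer: sin(3*sin(y))/12.


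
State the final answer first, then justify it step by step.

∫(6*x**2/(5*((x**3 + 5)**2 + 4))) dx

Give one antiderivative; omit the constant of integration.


The answer is atan(x**3/2 + 5/2)/5.
Step 1. Substitute u = x**3 + 5, turning ∫(6*x**2/(5*((x**3 + 5)**2 + 4))) dx into ∫(2/(5*(u**2 + 4))) du: now ∫(2/(5*(u**2 + 4))) du.
Step 2. Evaluate the standard form: now atan(u/2)/5.
Step 3. Substitute back u = x**3 + 5: now atan(x**3/2 + 5/2)/5.
Answer: atan(x**3/2 + 5/2)/5.


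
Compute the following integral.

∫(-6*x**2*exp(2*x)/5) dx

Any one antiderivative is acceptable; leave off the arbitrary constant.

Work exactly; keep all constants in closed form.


Answer: -3*x**2*exp(2*x)/5 + 3*x*exp(2*x)/5 - 3*exp(2*x)/10.


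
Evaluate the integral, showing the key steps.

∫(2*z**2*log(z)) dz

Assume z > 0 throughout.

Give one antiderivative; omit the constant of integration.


Step 1. Integrate ∫(2*z**2*log(z)) dz by parts with u = log(z), dv = (2*z**2) dz, so v = 2*z**3/3 [assuming z > 0]: now 2*z**3*log(z)/3 + ∫(-2*z**2/3) dz.
Step 2. Evaluate the standard form: now 2*z**3*log(z)/3 - 2*z**3/9.
Answer: 2*z**3*log(z)/3 - 2*z**3/9.


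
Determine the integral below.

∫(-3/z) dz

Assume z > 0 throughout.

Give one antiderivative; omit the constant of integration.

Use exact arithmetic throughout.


Answer: -3*log(z).


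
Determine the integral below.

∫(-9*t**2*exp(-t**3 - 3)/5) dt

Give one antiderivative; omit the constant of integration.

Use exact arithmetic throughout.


Answer: 3*exp(-t**3 - 3)/5.


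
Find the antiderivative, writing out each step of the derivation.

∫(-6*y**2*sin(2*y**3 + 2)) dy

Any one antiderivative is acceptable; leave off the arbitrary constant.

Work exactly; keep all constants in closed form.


Step 1. Substitute u = y**3 + 1, turning ∫(-6*y**2*sin(2*y**3 + 2)) dy into ∫(-2*sin(2*u)) du: now ∫(-2*sin(2*u)) du.
Step 2. Evaluate the standard form: now cos(2*u).
Step 3. Substitute back u = y**3 + 1: now cos(2*y**3 + 2).
Answer: cos(2*y**3 + 2).


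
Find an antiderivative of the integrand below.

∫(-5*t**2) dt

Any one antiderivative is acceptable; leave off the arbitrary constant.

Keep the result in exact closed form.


Answer: -5*t**3/3.


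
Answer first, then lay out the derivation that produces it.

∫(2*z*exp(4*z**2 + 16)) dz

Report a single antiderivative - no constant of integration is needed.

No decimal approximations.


The answer is exp(4*z**2 + 16)/4.
Step 1. Substitute u = z**2 + 4, turning ∫(2*z*exp(4*z**2 + 16)) dz into ∫(exp(4*u)) du: now ∫(exp(4*u)) du.
Step 2. Evaluate the standard form: now exp(4*u)/4.
Step 3. Substitute back u = z**2 + 4: now exp(4*z**2 + 16)/4.
Answer: exp(4*z**2 + 16)/4.


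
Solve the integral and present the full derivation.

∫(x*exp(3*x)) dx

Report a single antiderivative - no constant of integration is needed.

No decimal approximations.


Step 1. Integrate ∫(x*exp(3*x)) dx by parts with u = x, dv = (exp(3*x)) dx, so v = exp(3*x)/3: now x*exp(3*x)/3 + ∫(-exp(3*x)/3) dx.
Step 2. Evaluate the standard form: now x*exp(3*x)/3 - exp(3*x)/9.
Answer: x*exp(3*x)/3 - exp(3*x)/9.


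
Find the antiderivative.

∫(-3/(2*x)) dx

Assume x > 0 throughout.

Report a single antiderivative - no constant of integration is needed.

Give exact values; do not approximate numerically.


Answer: -3*log(x)/2.


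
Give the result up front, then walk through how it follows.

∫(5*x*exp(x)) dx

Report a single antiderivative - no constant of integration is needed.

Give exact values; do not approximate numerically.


The answer is 5*x*exp(x) - 5*exp(x).
Step 1. Integrate ∫(5*x*exp(x)) dx by parts with u = x, dv = (5*exp(x)) dx, so v = 5*exp(x): now 5*x*exp(x) + ∫(-5*exp(x)) dx.
Step 2. Evaluate the standard form: now 5*x*exp(x) - 5*exp(x).
Answer: 5*x*exp(x) - 5*exp(x).


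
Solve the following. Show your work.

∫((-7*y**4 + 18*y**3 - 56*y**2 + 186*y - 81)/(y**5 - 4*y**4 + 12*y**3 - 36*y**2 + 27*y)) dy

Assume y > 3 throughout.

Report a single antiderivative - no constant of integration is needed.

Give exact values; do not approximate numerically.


Step 1. Decompose ∫((-7*y**4 + 18*y**3 - 56*y**2 + 186*y - 81)/(y**5 - 4*y**4 + 12*y**3 - 36*y**2 + 27*y)) dy by partial fractions, (-7*y**4 + 18*y**3 - 56*y**2 + 186*y - 81)/(y**5 - 4*y**4 + 12*y**3 - 36*y**2 + 27*y) = -4/(y**2 + 9) - 3/(y - 1) - 1/(y - 3) - 3/y: now ∫(-3/y) dy + ∫(-1/(y - 3)) dy + ∫(-3/(y - 1)) dy + ∫(-4/(y**2 + 9)) dy.
Step 2. Evaluate the standard form [assuming y > 1]: now -3*log(y - 1) + ∫(-3/y) dy + ∫(-1/(y - 3)) dy + ∫(-4/(y**2 + 9)) dy.
Step 3. Evaluate the standard form [assuming y > 3]: now -log(y - 3) - 3*log(y - 1) + ∫(-3/y) dy + ∫(-4/(y**2 + 9)) dy.
Step 4. Evaluate the standard form [assuming y > 0]: now -3*log(y) - log(y - 3) - 3*log(y - 1) + ∫(-4/(y**2 + 9)) dy.
Step 5. Evaluate the standard form: now -3*log(y) - log(y - 3) - 3*log(y - 1) - 4*atan(y/3)/3.
Answer: -3*log(y) - log(y - 3) - 3*log(y - 1) - 4*atan(y/3)/3.


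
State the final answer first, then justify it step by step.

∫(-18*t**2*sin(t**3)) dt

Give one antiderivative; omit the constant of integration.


The answer is 6*cos(t**3).
Step 1. Substitute u = t**3, turning ∫(-18*t**2*sin(t**3)) dt into ∫(-6*sin(u)) du: now ∫(-6*sin(u)) du.
Step 2. Evaluate the standard form: now 6*cos(u).
Step 3. Substitute back u = t**3: now 6*cos(t**3).
Answer: 6*cos(t**3).


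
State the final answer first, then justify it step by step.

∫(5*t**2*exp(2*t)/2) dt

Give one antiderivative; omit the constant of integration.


The answer is 5*t**2*exp(2*t)/4 - 5*t*exp(2*t)/4 + 5*exp(2*t)/8.
Step 1. Integrate ∫(5*t**2*exp(2*t)/2) dt by parts with u = t**2, dv = (5*exp(2*t)/2) dt, so v = 5*exp(2*t)/4: now 5*t**2*exp(2*t)/4 + ∫(-5*t*exp(2*t)/2) dt.
Step 2. Integrate ∫(-5*t*exp(2*t)/2) dt by parts with u = t, dv = (-5*exp(2*t)/2) dt, so v = -5*exp(2*t)/4: now 5*t**2*exp(2*t)/4 - 5*t*exp(2*t)/4 + ∫(5*exp(2*t)/4) dt.
Step 3. Evaluate the standard form: now 5*t**2*exp(2*t)/4 - 5*t*exp(2*t)/4 + 5*exp(2*t)/8.
Answer: 5*t**2*exp(2*t)/4 - 5*t*exp(2*t)/4 + 5*exp(2*t)/8.


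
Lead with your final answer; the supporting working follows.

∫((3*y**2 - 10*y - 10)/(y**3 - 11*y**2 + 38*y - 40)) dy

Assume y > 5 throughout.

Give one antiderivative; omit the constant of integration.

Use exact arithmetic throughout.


The answer is 5*log(y - 5) + log(y - 4) - 3*log(y - 2).
Step 1. Decompose ∫((3*y**2 - 10*y - 10)/(y**3 - 11*y**2 + 38*y - 40)) dy by partial fractions, (3*y**2 - 10*y - 10)/(y**3 - 11*y**2 + 38*y - 40) = -3/(y - 2) + 1/(y - 4) + 5/(y - 5): now ∫(5/(y - 5)) dy + ∫(1/(y - 4)) dy + ∫(-3/(y - 2)) dy.
Step 2. Evaluate the standard form [assuming y > 4]: now log(y - 4) + ∫(5/(y - 5)) dy + ∫(-3/(y - 2)) dy.
Step 3. Evaluate the standard form [assuming y > 2]: now log(y - 4) - 3*log(y - 2) + ∫(5/(y - 5)) dy.
Step 4. Evaluate the standard form [assuming y > 5]: now 5*log(y - 5) + log(y - 4) - 3*log(y - 2).
Answer: 5*log(y - 5) + log(y - 4) - 3*log(y - 2).


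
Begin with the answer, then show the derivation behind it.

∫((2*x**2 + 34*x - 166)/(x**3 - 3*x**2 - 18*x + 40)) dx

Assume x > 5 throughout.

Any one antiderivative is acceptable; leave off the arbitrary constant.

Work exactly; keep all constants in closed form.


The answer is 2*log(x - 5) + 5*log(x - 2) - 5*log(x + 4).
Step 1. Decompose ∫((2*x**2 + 34*x - 166)/(x**3 - 3*x**2 - 18*x + 40)) dx by partial fractions, (2*x**2 + 34*x - 166)/(x**3 - 3*x**2 - 18*x + 40) = -5/(x + 4) + 5/(x - 2) + 2/(x - 5): now ∫(2/(x - 5)) dx + ∫(5/(x - 2)) dx + ∫(-5/(x + 4)) dx.
Step 2. Evaluate the standard form [assuming x > 5]: now 2*log(x - 5) + ∫(5/(x - 2)) dx + ∫(-5/(x + 4)) dx.
Step 3. Evaluate the standard form [assuming x > 2]: now 2*log(x - 5) + 5*log(x - 2) + ∫(-5/(x + 4)) dx.
Step 4. Evaluate the standard form [assuming x > -4]: now 2*log(x - 5) + 5*log(x - 2) - 5*log(x + 4).
Answer: 2*log(x - 5) + 5*log(x - 2) - 5*log(x + 4).


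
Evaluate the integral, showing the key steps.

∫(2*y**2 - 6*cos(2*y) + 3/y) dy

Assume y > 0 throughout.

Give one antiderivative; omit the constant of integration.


Step 1. Rewrite: now ∫(3/y) dy + ∫(2*y**2) dy + ∫(-6*cos(2*y)) dy.
Step 2. Evaluate the standard form: now -3*sin(2*y) + ∫(3/y) dy + ∫(2*y**2) dy.
Step 3. Evaluate the standard form: now 2*y**3/3 - 3*sin(2*y) + ∫(3/y) dy.
Step 4. Evaluate the standard form [assuming y > 0]: now 2*y**3/3 + 3*log(y) - 3*sin(2*y).
Answer: 2*y**3/3 + 3*log(y) - 3*sin(2*y).


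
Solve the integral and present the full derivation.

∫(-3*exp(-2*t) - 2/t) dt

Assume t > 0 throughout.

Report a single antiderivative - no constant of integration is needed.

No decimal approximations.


Step 1. Rewrite: now ∫(-2/t) dt + ∫(-3*exp(-2*t)) dt.
Step 2. Evaluate the standard form: now ∫(-2/t) dt + 3*exp(-2*t)/2.
Step 3. Evaluate the standard form [assuming t > 0]: now -2*log(t) + 3*exp(-2*t)/2.
Answer: -2*log(t) + 3*exp(-2*t)/2.


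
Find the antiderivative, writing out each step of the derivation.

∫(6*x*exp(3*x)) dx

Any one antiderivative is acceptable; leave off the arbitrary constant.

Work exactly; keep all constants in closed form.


Step 1. Integrate ∫(6*x*exp(3*x)) dx by parts with u = x, dv = (6*exp(3*x)) dx, so v = 2*exp(3*x): now 2*x*exp(3*x) + ∫(-2*exp(3*x)) dx.
Step 2. Evaluate the standard form: now 2*x*exp(3*x) - 2*exp(3*x)/3.
Answer: 2*x*exp(3*x) - 2*exp(3*x)/3.


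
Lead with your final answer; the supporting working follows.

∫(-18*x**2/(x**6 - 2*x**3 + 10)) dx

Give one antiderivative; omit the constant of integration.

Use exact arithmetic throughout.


The answer is -2*atan(x**3/3 - 1/3).
Step 1. Substitute u = x**3 - 1, turning ∫(-18*x**2/(x**6 - 2*x**3 + 10)) dx into ∫(-6/(u**2 + 9)) du: now ∫(-6/(u**2 + 9)) du.
Step 2. Evaluate the standard form: now -2*atan(u/3).
Step 3. Substitute back u = x**3 - 1: now -2*atan(x**3/3 - 1/3).
Answer: -2*atan(x**3/3 - 1/3).


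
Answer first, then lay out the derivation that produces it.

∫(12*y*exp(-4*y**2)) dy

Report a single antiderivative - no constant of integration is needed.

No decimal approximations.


The answer is -3*exp(-4*y**2)/2.
Step 1. Substitute u = y**2, turning ∫(12*y*exp(-4*y**2)) dy into ∫(6*exp(-4*u)) du: now ∫(6*exp(-4*u)) du.
Step 2. Evaluate the standard form: now -3*exp(-4*u)/2.
Step 3. Substitute back u = y**2: now -3*exp(-4*y**2)/2.
Answer: -3*exp(-4*y**2)/2.


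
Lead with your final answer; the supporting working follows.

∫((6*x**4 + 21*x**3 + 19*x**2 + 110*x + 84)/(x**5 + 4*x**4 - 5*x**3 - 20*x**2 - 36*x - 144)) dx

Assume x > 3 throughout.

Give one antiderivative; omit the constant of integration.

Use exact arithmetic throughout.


The answer is 3*log(x - 3) + 2*log(x + 3) + log(x + 4) - atan(x/2).
Step 1. Decompose ∫((6*x**4 + 21*x**3 + 19*x**2 + 110*x + 84)/(x**5 + 4*x**4 - 5*x**3 - 20*x**2 - 36*x - 144)) dx by partial fractions, (6*x**4 + 21*x**3 + 19*x**2 + 110*x + 84)/(x**5 + 4*x**4 - 5*x**3 - 20*x**2 - 36*x - 144) = -2/(x**2 + 4) + 1/(x + 4) + 2/(x + 3) + 3/(x - 3): now ∫(3/(x - 3)) dx + ∫(2/(x + 3)) dx + ∫(1/(x + 4)) dx + ∫(-2/(x**2 + 4)) dx.
Step 2. Evaluate the standard form [assuming x > 3]: now 3*log(x - 3) + ∫(2/(x + 3)) dx + ∫(1/(x + 4)) dx + ∫(-2/(x**2 + 4)) dx.
Step 3. Evaluate the standard form [assuming x > -4]: now 3*log(x - 3) + log(x + 4) + ∫(2/(x + 3)) dx + ∫(-2/(x**2 + 4)) dx.
Step 4. Evaluate the standard form [assuming x > -3]: now 3*log(x - 3) + 2*log(x + 3) + log(x + 4) + ∫(-2/(x**2 + 4)) dx.
Step 5. Evaluate the standard form: now 3*log(x - 3) + 2*log(x + 3) + log(x + 4) - atan(x/2).
Answer: 3*log(x - 3) + 2*log(x + 3) + log(x + 4) - atan(x/2).


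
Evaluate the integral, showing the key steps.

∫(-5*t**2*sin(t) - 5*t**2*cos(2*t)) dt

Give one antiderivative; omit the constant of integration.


Step 1. Rewrite: now ∫(-5*t**2*sin(t)) dt + ∫(-5*t**2*cos(2*t)) dt.
Step 2. Integrate ∫(-5*t**2*cos(2*t)) dt by parts with u = t**2, dv = (-5*cos(2*t)) dt, so v = -5*sin(2*t)/2: now -5*t**2*sin(2*t)/2 + ∫(5*t*sin(2*t)) dt + ∫(-5*t**2*sin(t)) dt.
Step 3. Integrate ∫(5*t*sin(2*t)) dt by parts with u = t, dv = (5*sin(2*t)) dt, so v = -5*cos(2*t)/2: now -5*t**2*sin(2*t)/2 - 5*t*cos(2*t)/2 + ∫(-5*t**2*sin(t)) dt + ∫(5*cos(2*t)/2) dt.
Step 4. Evaluate the standard form: now -5*t**2*sin(2*t)/2 - 5*t*cos(2*t)/2 + 5*sin(2*t)/4 + ∫(-5*t**2*sin(t)) dt.
Step 5. Integrate ∫(-5*t**2*sin(t)) dt by parts with u = t**2, dv = (-5*sin(t)) dt, so v = 5*cos(t): now -5*t**2*sin(2*t)/2 + 5*t**2*cos(t) - 5*t*cos(2*t)/2 + 5*sin(2*t)/4 + ∫(-10*t*cos(t)) dt.
Step 6. Integrate ∫(-10*t*cos(t)) dt by parts with u = t, dv = (-10*cos(t)) dt, so v = -10*sin(t): now -5*t**2*sin(2*t)/2 + 5*t**2*cos(t) - 10*t*sin(t) - 5*t*cos(2*t)/2 + 5*sin(2*t)/4 + ∫(10*sin(t)) dt.
Step 7. Evaluate the standard form: now -5*t**2*sin(2*t)/2 + 5*t**2*cos(t) - 10*t*sin(t) - 5*t*cos(2*t)/2 + 5*sin(2*t)/4 - 10*cos(t).
Answer: -5*t**2*sin(2*t)/2 + 5*t**2*cos(t) - 10*t*sin(t) - 5*t*cos(2*t)/2 + 5*sin(2*t)/4 - 10*cos(t).


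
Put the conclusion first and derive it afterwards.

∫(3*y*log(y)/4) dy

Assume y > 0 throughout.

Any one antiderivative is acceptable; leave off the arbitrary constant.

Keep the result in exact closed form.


The answer is 3*y**2*log(y)/8 - 3*y**2/16.
Step 1. Integrate ∫(3*y*log(y)/4) dy by parts with u = log(y), dv = (3*y/4) dy, so v = 3*y**2/8 [assuming y > 0]: now 3*y**2*log(y)/8 + ∫(-3*y/8) dy.
Step 2. Evaluate the standard form: now 3*y**2*log(y)/8 - 3*y**2/16.
Answer: 3*y**2*log(y)/8 - 3*y**2/16.


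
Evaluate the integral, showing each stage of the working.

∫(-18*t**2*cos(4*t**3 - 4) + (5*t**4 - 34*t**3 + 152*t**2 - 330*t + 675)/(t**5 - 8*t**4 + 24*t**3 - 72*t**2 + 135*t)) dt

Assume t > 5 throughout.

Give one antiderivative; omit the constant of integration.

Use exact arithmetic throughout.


Step 1. Rewrite: now ∫(-18*t**2*cos(4*t**3 - 4)) dt + ∫((5*t**4 - 34*t**3 + 152*t**2 - 330*t + 675)/(t**5 - 8*t**4 + 24*t**3 - 72*t**2 + 135*t)) dt.
Step 2. Decompose ∫((5*t**4 - 34*t**3 + 152*t**2 - 330*t + 675)/(t**5 - 8*t**4 + 24*t**3 - 72*t**2 + 135*t)) dt by partial fractions, (5*t**4 - 34*t**3 + 152*t**2 - 330*t + 675)/(t**5 - 8*t**4 + 24*t**3 - 72*t**2 + 135*t) = -4/(t**2 + 9) - 5/(t - 3) + 5/(t - 5) + 5/t: now ∫(5/t) dt + ∫(-18*t**2*cos(4*t**3 - 4)) dt + ∫(5/(t - 5)) dt + ∫(-5/(t - 3)) dt + ∫(-4/(t**2 + 9)) dt.
Step 3. Evaluate the standard form [assuming t > 5]: now 5*log(t - 5) + ∫(5/t) dt + ∫(-18*t**2*cos(4*t**3 - 4)) dt + ∫(-5/(t - 3)) dt + ∫(-4/(t**2 + 9)) dt.
Step 4. Evaluate the standard form [assuming t > 3]: now 5*log(t - 5) - 5*log(t - 3) + ∫(5/t) dt + ∫(-18*t**2*cos(4*t**3 - 4)) dt + ∫(-4/(t**2 + 9)) dt.
Step 5. Evaluate the standard form [assuming t > 0]: now 5*log(t) + 5*log(t - 5) - 5*log(t - 3) + ∫(-18*t**2*cos(4*t**3 - 4)) dt + ∫(-4/(t**2 + 9)) dt.
Step 6. Evaluate the standard form: now 5*log(t) + 5*log(t - 5) - 5*log(t - 3) - 4*atan(t/3)/3 + ∫(-18*t**2*cos(4*t**3 - 4)) dt.
Step 7. Substitute u = t**3 - 1, turning ∫(-18*t**2*cos(4*t**3 - 4)) dt into ∫(-6*cos(4*u)) du: now 5*log(t) + 5*log(t - 5) - 5*log(t - 3) - 4*atan(t/3)/3 + ∫(-6*cos(4*u)) du.
Step 8. Evaluate the standard form: now 5*log(t) + 5*log(t - 5) - 5*log(t - 3) - 3*sin(4*u)/2 - 4*atan(t/3)/3.
Step 9. Substitute back u = t**3 - 1: now 5*log(t) + 5*log(t - 5) - 5*log(t - 3) - 3*sin(4*t**3 - 4)/2 - 4*atan(t/3)/3.
Answer: 5*log(t) + 5*log(t - 5) - 5*log(t - 3) - 3*sin(4*t**3 - 4)/2 - 4*atan(t/3)/3.


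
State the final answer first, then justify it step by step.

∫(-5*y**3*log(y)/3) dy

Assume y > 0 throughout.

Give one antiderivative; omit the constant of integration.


The answer is -5*y**4*log(y)/12 + 5*y**4/48.
Step 1. Integrate ∫(-5*y**3*log(y)/3) dy by parts with u = log(y), dv = (-5*y**3/3) dy, so v = -5*y**4/12 [assuming y > 0]: now -5*y**4*log(y)/12 + ∫(5*y**3/12) dy.
Step 2. Evaluate the standard form: now -5*y**4*log(y)/12 + 5*y**4/48.
Answer: -5*y**4*log(y)/12 + 5*y**4/48.


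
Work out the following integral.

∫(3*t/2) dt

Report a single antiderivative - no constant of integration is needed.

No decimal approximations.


Answer: 3*t**2/4.


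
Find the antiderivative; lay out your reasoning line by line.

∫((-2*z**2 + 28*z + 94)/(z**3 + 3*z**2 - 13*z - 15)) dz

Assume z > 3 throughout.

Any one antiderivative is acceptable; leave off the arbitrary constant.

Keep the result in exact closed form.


Step 1. Decompose ∫((-2*z**2 + 28*z + 94)/(z**3 + 3*z**2 - 13*z - 15)) dz by partial fractions, (-2*z**2 + 28*z + 94)/(z**3 + 3*z**2 - 13*z - 15) = -3/(z + 5) - 4/(z + 1) + 5/(z - 3): now ∫(5/(z - 3)) dz + ∫(-4/(z + 1)) dz + ∫(-3/(z + 5)) dz.
Step 2. Evaluate the standard form [assuming z > 3]: now 5*log(z - 3) + ∫(-4/(z + 1)) dz + ∫(-3/(z + 5)) dz.
Step 3. Evaluate the standard form [assuming z > -1]: now 5*log(z - 3) - 4*log(z + 1) + ∫(-3/(z + 5)) dz.
Step 4. Evaluate the standard form [assuming z > -5]: now 5*log(z - 3) - 4*log(z + 1) - 3*log(z + 5).
Answer: 5*log(z - 3) - 4*log(z + 1) - 3*log(z + 5).


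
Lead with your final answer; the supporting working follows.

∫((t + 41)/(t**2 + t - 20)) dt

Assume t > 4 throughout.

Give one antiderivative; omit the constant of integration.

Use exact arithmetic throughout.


The answer is 5*log(t - 4) - 4*log(t + 5).
Step 1. Decompose ∫((t + 41)/(t**2 + t - 20)) dt by partial fractions, (t + 41)/(t**2 + t - 20) = -4/(t + 5) + 5/(t - 4): now ∫(5/(t - 4)) dt + ∫(-4/(t + 5)) dt.
Step 2. Evaluate the standard form [assuming t > 4]: now 5*log(t - 4) + ∫(-4/(t + 5)) dt.
Step 3. Evaluate the standard form [assuming t > -5]: now 5*log(t - 4) - 4*log(t + 5).
Answer: 5*log(t - 4) - 4*log(t + 5).


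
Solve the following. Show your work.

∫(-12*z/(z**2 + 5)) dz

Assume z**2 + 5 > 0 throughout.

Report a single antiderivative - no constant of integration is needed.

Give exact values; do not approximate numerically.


Step 1. Substitute u = z**2 + 5, turning ∫(-12*z/(z**2 + 5)) dz into ∫(-6/u) du: now ∫(-6/u) du.
Step 2. Evaluate the standard form [assuming u > 0]: now -6*log(u).
Step 3. Substitute back u = z**2 + 5: now -6*log(z**2 + 5).
Answer: -6*log(z**2 + 5).


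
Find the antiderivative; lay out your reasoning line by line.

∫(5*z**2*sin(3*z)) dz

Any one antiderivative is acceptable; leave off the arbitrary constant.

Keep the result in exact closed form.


Step 1. Integrate ∫(5*z**2*sin(3*z)) dz by parts with u = z**2, dv = (5*sin(3*z)) dz, so v = -5*cos(3*z)/3: now -5*z**2*cos(3*z)/3 + ∫(10*z*cos(3*z)/3) dz.
Step 2. Integrate ∫(10*z*cos(3*z)/3) dz by parts with u = z, dv = (10*cos(3*z)/3) dz, so v = 10*sin(3*z)/9: now -5*z**2*cos(3*z)/3 + 10*z*sin(3*z)/9 + ∫(-10*sin(3*z)/9) dz.
Step 3. Evaluate the standard form: now -5*z**2*cos(3*z)/3 + 10*z*sin(3*z)/9 + 10*cos(3*z)/27.
Answer: -5*z**2*cos(3*z)/3 + 10*z*sin(3*z)/9 + 10*cos(3*z)/27.


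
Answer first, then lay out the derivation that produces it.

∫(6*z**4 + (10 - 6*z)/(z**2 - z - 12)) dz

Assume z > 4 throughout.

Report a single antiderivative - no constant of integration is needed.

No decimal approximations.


The answer is 6*z**5/5 - 2*log(z - 4) - 4*log(z + 3).
Step 1. Rewrite: now ∫(6*z**4) dz + ∫((10 - 6*z)/(z**2 - z - 12)) dz.
Step 2. Decompose ∫((10 - 6*z)/(z**2 - z - 12)) dz by partial fractions, (10 - 6*z)/(z**2 - z - 12) = -4/(z + 3) - 2/(z - 4): now ∫(6*z**4) dz + ∫(-2/(z - 4)) dz + ∫(-4/(z + 3)) dz.
Step 3. Evaluate the standard form [assuming z > 4]: now -2*log(z - 4) + ∫(6*z**4) dz + ∫(-4/(z + 3)) dz.
Step 4. Evaluate the standard form [assuming z > -3]: now -2*log(z - 4) - 4*log(z + 3) + ∫(6*z**4) dz.
Step 5. Evaluate the standard form: now 6*z**5/5 - 2*log(z - 4) - 4*log(z + 3).
Answer: 6*z**5/5 - 2*log(z - 4) - 4*log(z + 3).


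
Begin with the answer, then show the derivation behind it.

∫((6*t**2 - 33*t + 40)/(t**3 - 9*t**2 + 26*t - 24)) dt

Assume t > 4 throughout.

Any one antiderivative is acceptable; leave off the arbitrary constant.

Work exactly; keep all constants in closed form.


The answer is 2*log(t - 4) + 5*log(t - 3) - log(t - 2).
Step 1. Decompose ∫((6*t**2 - 33*t + 40)/(t**3 - 9*t**2 + 26*t - 24)) dt by partial fractions, (6*t**2 - 33*t + 40)/(t**3 - 9*t**2 + 26*t - 24) = -1/(t - 2) + 5/(t - 3) + 2/(t - 4): now ∫(2/(t - 4)) dt + ∫(5/(t - 3)) dt + ∫(-1/(t - 2)) dt.
Step 2. Evaluate the standard form [assuming t > 3]: now 5*log(t - 3) + ∫(2/(t - 4)) dt + ∫(-1/(t - 2)) dt.
Step 3. Evaluate the standard form [assuming t > 2]: now 5*log(t - 3) - log(t - 2) + ∫(2/(t - 4)) dt.
Step 4. Evaluate the standard form [assuming t > 4]: now 2*log(t - 4) + 5*log(t - 3) - log(t - 2).
Answer: 2*log(t - 4) + 5*log(t - 3) - log(t - 2).


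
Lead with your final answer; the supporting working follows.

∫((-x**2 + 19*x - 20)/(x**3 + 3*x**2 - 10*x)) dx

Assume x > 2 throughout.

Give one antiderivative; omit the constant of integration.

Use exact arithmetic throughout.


The answer is 2*log(x) + log(x - 2) - 4*log(x + 5).
Step 1. Decompose ∫((-x**2 + 19*x - 20)/(x**3 + 3*x**2 - 10*x)) dx by partial fractions, (-x**2 + 19*x - 20)/(x**3 + 3*x**2 - 10*x) = -4/(x + 5) + 1/(x - 2) + 2/x: now ∫(2/x) dx + ∫(1/(x - 2)) dx + ∫(-4/(x + 5)) dx.
Step 2. Evaluate the standard form [assuming x > 2]: now log(x - 2) + ∫(2/x) dx + ∫(-4/(x + 5)) dx.
Step 3. Evaluate the standard form [assuming x > -5]: now log(x - 2) - 4*log(x + 5) + ∫(2/x) dx.
Step 4. Evaluate the standard form [assuming x > 0]: now 2*log(x) + log(x - 2) - 4*log(x + 5).
Answer: 2*log(x) + log(x - 2) - 4*log(x + 5).


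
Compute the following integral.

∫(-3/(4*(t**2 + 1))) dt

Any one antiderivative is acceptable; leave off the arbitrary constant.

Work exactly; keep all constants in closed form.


Answer: -3*atan(t)/4.
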